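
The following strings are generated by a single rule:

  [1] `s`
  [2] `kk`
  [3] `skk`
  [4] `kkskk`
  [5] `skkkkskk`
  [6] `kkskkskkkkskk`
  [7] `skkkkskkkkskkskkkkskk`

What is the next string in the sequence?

Each term (from the third on) is the two preceding terms concatenated in order: term 3 = s·kk = skk.
So term 8 is kkskkskkkkskk·skkkkskkkkskkskkkkskk.

kkskkskkkkskkskkkkskkkkskkskkkkskk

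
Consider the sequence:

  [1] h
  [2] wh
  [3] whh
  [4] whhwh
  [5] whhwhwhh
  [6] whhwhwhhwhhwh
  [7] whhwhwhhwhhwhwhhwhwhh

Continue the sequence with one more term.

whhwhwhhwhhwhwhhwhwhhwhhwhwhhwhhwh

This is a Fibonacci-style word recurrence s(k) = s(k−1)·s(k−2): e.g. wh·h = whh.
So term 8 is whhwhwhhwhhwhwhhwhwhh·whhwhwhhwhhwh.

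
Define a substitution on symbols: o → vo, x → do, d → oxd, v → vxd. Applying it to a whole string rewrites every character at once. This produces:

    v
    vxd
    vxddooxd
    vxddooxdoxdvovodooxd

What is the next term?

Applying the rule to each of the 20 symbols of vxddooxdoxdvovodooxd gives the pieces vxd do oxd oxd vo vo do oxd vo do oxd vxd vo vxd vo oxd vo vo do oxd, which concatenate to the answer.

vxddooxdoxdvovodooxdvodooxdvxdvovxdvooxdvovodooxd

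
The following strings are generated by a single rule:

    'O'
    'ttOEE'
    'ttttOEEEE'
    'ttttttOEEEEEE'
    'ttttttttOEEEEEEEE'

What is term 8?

ttttttttttttttOEEEEEEEEEEEEEE

Each term wraps the previous one in tt on the left and EE on the right.
From ttttttttOEEEEEEEE, 3 further steps: ttttttttOEEEEEEEE → ttttttttttOEEEEEEEEEE → ttttttttttttOEEEEEEEEEEEE → (answer).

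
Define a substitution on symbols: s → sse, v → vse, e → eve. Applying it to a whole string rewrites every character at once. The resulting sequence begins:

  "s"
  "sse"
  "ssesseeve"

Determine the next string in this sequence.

Apply φ to ssesseeve symbol by symbol: s→sse, s→sse, e→eve, s→sse, s→sse, e→eve, e→eve, v→vse, e→eve; joined: sse sse eve sse sse eve eve vse eve.

ssesseevessesseeveevevseeve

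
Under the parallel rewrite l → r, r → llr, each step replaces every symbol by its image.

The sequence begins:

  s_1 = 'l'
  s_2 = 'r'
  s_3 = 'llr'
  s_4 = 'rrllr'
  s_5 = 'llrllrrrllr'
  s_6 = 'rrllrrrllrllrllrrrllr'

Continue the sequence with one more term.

Applying the rule to each of the 21 symbols of rrllrrrllrllrllrrrllr gives the pieces llr llr r r llr llr llr r r llr r r llr r r llr llr llr r r llr, which concatenate to the answer.

llrllrrrllrllrllrrrllrrrllrrrllrllrllrrrllr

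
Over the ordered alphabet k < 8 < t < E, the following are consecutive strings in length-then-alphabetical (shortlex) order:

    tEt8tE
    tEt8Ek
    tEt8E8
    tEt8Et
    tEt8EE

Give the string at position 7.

Stepping forward 2 times from tEt8EE: tEt8EE → tEttkk, then the target.

tEttk8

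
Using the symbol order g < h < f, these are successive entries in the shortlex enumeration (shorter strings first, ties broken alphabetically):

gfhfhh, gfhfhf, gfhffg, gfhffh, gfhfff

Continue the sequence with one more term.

gffggg

Find the rightmost character of gfhfff below f, bump it to the next letter, and reset everything to its right to g.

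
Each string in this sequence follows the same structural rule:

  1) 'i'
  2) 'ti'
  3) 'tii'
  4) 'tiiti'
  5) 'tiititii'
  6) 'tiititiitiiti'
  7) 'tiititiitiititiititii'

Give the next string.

tiititiitiititiititiitiititiitiiti

From term 3 onward, concatenate the last term with the second-to-last: ti·i = tii, tii·ti = tiiti, …
Continuing: tiititiitiititiititii · tiititiitiiti gives term 8.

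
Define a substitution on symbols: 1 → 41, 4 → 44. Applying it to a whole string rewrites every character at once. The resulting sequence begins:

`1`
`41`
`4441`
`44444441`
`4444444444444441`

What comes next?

Rewriting the 16 symbols of 4444444444444441 one by one yields 44 44 44 44 44 44 44 44 44 44 44 44 44 44 44 41; concatenated:

44444444444444444444444444444441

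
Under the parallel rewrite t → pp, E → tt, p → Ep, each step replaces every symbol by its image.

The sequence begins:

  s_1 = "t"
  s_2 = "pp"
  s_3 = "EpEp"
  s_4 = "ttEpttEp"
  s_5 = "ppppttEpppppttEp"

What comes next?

EpEpEpEpppppttEpEpEpEpEpppppttEp

Applying the rule to each of the 16 symbols of ppppttEpppppttEp gives the pieces Ep Ep Ep Ep pp pp tt Ep Ep Ep Ep Ep pp pp tt Ep, which concatenate to the answer.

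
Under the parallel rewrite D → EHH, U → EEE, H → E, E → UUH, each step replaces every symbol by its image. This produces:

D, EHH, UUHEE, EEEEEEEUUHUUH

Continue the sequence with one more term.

Rewriting the 13 symbols of EEEEEEEUUHUUH one by one yields UUH UUH UUH UUH UUH UUH UUH EEE EEE E EEE EEE E; concatenated:

UUHUUHUUHUUHUUHUUHUUHEEEEEEEEEEEEEE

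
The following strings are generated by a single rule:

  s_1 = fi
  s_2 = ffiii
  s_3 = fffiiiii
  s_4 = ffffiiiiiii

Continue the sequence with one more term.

Reading off run lengths: f runs 1, 2, 3, 4; i runs 1, 3, 5, 7 — each is linear in n (n = 1, 2, …).
Setting n = 5 gives 5, 9 characters in each block.

fffffiiiiiiiii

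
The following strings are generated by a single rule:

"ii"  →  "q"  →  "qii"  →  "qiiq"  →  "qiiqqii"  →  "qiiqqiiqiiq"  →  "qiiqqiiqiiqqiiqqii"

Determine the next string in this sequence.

qiiqqiiqiiqqiiqqiiqiiqqiiqiiq

This is a Fibonacci-style word recurrence s(k) = s(k−1)·s(k−2): e.g. q·ii = qii.
So term 8 is qiiqqiiqiiqqiiqqii·qiiqqiiqiiq.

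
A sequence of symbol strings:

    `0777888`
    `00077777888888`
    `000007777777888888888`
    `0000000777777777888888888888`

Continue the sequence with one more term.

00000000077777777777888888888888888

Term n consists of 2n-1 0's, followed by 2n+1 7's, followed by 3n 8's (n = 1, 2, …).
Setting n = 5 gives 9, 11, 15 characters in each block.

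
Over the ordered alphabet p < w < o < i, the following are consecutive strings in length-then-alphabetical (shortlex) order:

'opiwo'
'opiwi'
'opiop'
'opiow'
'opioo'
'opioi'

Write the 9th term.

Advancing 3 positions from opioi through opioi → opiip → opiiw reaches term 9.

opiio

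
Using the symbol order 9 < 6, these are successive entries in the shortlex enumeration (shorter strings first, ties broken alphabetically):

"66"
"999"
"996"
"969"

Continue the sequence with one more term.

The successor of 969 increments the rightmost position that isn't already 6 and resets every position after it to 9.

966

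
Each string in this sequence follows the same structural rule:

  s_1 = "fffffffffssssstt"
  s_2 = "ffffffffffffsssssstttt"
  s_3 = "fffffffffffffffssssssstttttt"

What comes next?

ffffffffffffffffffsssssssstttttttt

The n-th term is 3n+3 f's then n+3 s's then 2n-2 t's, where the shown terms are n = 2, 3, 4.
Setting n = 5 gives 18, 8, 8 characters in each block.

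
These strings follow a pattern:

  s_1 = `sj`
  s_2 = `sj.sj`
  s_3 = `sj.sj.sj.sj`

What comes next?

Every step duplicates the string with '.' between the halves.
So the next term is two copies of sj.sj.sj.sj with '.' between the halves.

sj.sj.sj.sj.sj.sj.sj.sj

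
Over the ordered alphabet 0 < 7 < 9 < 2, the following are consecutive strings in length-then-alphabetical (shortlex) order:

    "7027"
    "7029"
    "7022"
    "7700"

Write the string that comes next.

7707

Find the rightmost character of 7700 below 2, bump it to the next letter, and reset everything to its right to 0.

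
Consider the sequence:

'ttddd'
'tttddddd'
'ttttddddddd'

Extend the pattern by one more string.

tttttddddddddd

Reading off run lengths: t runs 2, 3, 4; d runs 3, 5, 7 — each is linear in n, where the shown terms are n = 2, 3, 4.
At n = 5 the blocks have lengths 5, 9.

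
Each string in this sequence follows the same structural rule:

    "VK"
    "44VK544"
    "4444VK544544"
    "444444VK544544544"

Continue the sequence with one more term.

Every step adds 44 to the front and 544 to the end of the previous string.
Applying this once more to 444444VK544544544:

44444444VK544544544544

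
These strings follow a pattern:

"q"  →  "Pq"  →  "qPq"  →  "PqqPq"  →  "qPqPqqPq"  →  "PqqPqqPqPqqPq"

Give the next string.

This is a Fibonacci-style word recurrence s(k) = s(k−2)·s(k−1): e.g. q·Pq = qPq.
The next term joins qPqPqqPq and PqqPqqPqPqqPq.

qPqPqqPqPqqPqqPqPqqPq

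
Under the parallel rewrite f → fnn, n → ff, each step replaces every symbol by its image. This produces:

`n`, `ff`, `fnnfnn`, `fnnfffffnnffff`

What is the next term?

Rewriting the 14 symbols of fnnfffffnnffff one by one yields fnn ff ff fnn fnn fnn fnn fnn ff ff fnn fnn fnn fnn; concatenated:

fnnfffffnnfnnfnnfnnfnnfffffnnfnnfnnfnn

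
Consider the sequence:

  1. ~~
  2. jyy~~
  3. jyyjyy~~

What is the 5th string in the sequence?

jyyjyyjyyjyy~~

The strings grow by a fixed prefix jyy each time.
From jyyjyy~~, 2 further steps: jyyjyy~~ → jyyjyyjyy~~ → (answer).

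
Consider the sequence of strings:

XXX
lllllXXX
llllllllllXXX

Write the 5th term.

Each term is the previous one with lllll prepended.
From llllllllllXXX, 2 further steps: llllllllllXXX → lllllllllllllllXXX → (answer).

llllllllllllllllllllXXX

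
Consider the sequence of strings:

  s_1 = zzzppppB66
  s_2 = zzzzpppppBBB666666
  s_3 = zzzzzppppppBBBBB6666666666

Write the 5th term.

Each string has the form z^{n+2} p^{n+3} B^{2n-1} 6^{4n-2} (n = 1, 2, …).
At n = 5 the blocks have lengths 7, 8, 9, 18.

zzzzzzzppppppppBBBBBBBBB666666666666666666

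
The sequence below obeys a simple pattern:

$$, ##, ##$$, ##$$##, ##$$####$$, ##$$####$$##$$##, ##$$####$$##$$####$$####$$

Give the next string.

This is a Fibonacci-style word recurrence s(k) = s(k−1)·s(k−2): e.g. ##·$$ = ##$$.
The next term joins ##$$####$$##$$####$$####$$ and ##$$####$$##$$##.

##$$####$$##$$####$$####$$##$$####$$##$$##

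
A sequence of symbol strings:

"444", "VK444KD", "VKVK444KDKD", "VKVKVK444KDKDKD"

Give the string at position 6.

VKVKVKVKVK444KDKDKDKDKD

s(k+1) = VK·s(k)·KD, so each term gains VK as a prefix and KD as a suffix.
From VKVKVK444KDKDKD, 2 further steps: VKVKVK444KDKDKD → VKVKVKVK444KDKDKDKD → (answer).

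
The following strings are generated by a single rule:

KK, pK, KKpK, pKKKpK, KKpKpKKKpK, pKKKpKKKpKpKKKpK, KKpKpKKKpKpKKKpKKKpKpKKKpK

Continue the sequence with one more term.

pKKKpKKKpKpKKKpKKKpKpKKKpKpKKKpKKKpKpKKKpK

Each term (from the third on) is the two preceding terms concatenated in order: term 3 = KK·pK = KKpK.
Continuing: pKKKpKKKpKpKKKpK · KKpKpKKKpKpKKKpKKKpKpKKKpK gives term 8.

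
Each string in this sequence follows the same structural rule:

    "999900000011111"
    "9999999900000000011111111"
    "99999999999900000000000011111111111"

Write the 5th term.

9999999999999999999900000000000000000011111111111111111

The n-th term is 4n 9's then 3n+3 0's then 3n+2 1's (n = 1, 2, …).
Setting n = 5 gives 20, 18, 17 characters in each block.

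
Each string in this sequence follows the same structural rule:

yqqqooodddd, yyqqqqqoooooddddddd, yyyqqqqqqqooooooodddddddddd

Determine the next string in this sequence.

yyyyqqqqqqqqqoooooooooddddddddddddd

Each string has the form y^{n} q^{2n+1} o^{2n+1} d^{3n+1} (n = 1, 2, …).
At n = 4 the blocks have lengths 4, 9, 9, 13.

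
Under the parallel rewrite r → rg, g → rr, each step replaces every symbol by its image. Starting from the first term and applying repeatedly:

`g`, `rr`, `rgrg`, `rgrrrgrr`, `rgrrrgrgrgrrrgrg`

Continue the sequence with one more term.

Replace each of the 16 characters of rgrrrgrgrgrrrgrg in place — rg rr rg rg rg rr rg rr rg rr rg rg rg rr rg rr — and concatenate.

rgrrrgrgrgrrrgrrrgrrrgrgrgrrrgrr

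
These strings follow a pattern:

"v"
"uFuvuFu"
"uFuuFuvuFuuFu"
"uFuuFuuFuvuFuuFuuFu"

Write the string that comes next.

Every step adds uFu to the front and uFu to the end of the previous string.
Applying this once more to uFuuFuuFuvuFuuFuuFu:

uFuuFuuFuuFuvuFuuFuuFuuFu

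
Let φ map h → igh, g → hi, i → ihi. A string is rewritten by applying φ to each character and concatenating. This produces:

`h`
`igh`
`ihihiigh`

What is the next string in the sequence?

ihiighihiighihiihihiigh

Rewriting each symbol of ihihiigh: i→ihi, h→igh, i→ihi, h→igh, i→ihi, i→ihi, g→hi, h→igh, which concatenates to ihi igh ihi igh ihi ihi hi igh.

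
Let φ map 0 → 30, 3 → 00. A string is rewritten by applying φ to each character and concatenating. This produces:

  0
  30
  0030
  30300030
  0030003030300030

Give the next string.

Rewriting the 16 symbols of 0030003030300030 one by one yields 30 30 00 30 30 30 00 30 00 30 00 30 30 30 00 30; concatenated:

30300030303000300030003030300030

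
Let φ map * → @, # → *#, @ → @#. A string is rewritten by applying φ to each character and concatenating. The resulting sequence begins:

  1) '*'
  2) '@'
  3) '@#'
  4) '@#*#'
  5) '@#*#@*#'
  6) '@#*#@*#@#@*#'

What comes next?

@#*#@*#@#@*#@#*#@#@*#

Apply φ to @#*#@*#@#@*# symbol by symbol: @→@#, #→*#, *→@, #→*#, @→@#, *→@, #→*#, @→@#, #→*#, @→@#, *→@, #→*#; joined: @# *# @ *# @# @ *# @# *# @# @ *#.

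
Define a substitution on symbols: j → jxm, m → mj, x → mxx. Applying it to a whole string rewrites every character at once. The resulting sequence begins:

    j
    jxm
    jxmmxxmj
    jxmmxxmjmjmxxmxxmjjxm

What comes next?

φ(jxmmxxmjmjmxxmxxmjjxm) expands symbol-by-symbol to jxm mxx mj mj mxx mxx mj jxm mj jxm mj mxx mxx mj mxx mxx mj jxm jxm mxx mj; joining the 21 pieces gives the next term.

jxmmxxmjmjmxxmxxmjjxmmjjxmmjmxxmxxmjmxxmxxmjjxmjxmmxxmj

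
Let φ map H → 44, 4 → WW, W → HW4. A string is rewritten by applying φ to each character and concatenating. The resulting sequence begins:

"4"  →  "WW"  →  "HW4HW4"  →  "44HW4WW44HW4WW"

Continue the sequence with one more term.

Replace each of the 14 characters of 44HW4WW44HW4WW in place — WW WW 44 HW4 WW HW4 HW4 WW WW 44 HW4 WW HW4 HW4 — and concatenate.

WWWW44HW4WWHW4HW4WWWW44HW4WWHW4HW4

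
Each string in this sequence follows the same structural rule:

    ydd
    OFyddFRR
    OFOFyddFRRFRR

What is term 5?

OFOFOFOFyddFRRFRRFRRFRR

Every step adds OF to the front and FRR to the end of the previous string.
From OFOFyddFRRFRR, 2 further steps: OFOFyddFRRFRR → OFOFOFyddFRRFRRFRR → (answer).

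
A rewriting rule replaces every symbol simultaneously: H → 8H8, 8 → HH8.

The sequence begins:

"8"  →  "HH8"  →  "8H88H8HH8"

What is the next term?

HH88H8HH8HH88H8HH88H88H8HH8

Rewriting each symbol of 8H88H8HH8: 8→HH8, H→8H8, 8→HH8, 8→HH8, H→8H8, 8→HH8, H→8H8, H→8H8, 8→HH8, which concatenates to HH8 8H8 HH8 HH8 8H8 HH8 8H8 8H8 HH8.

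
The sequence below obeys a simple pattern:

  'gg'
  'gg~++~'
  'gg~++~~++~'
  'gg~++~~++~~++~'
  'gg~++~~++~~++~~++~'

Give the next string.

The strings grow by a fixed suffix ~++~ each time.
Applying this once more to gg~++~~++~~++~~++~:

gg~++~~++~~++~~++~~++~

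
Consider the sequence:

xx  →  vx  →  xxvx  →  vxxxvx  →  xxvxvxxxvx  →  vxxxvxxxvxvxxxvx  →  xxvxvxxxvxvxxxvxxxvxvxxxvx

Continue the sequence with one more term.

vxxxvxxxvxvxxxvxxxvxvxxxvxvxxxvxxxvxvxxxvx

This is a Fibonacci-style word recurrence s(k) = s(k−2)·s(k−1): e.g. xx·vx = xxvx.
Continuing: vxxxvxxxvxvxxxvx · xxvxvxxxvxvxxxvxxxvxvxxxvx gives term 8.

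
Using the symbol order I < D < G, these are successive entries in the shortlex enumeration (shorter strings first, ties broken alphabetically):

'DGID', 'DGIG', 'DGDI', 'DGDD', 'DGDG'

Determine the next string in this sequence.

DGGI

Find the rightmost character of DGDG below G, bump it to the next letter, and reset everything to its right to I.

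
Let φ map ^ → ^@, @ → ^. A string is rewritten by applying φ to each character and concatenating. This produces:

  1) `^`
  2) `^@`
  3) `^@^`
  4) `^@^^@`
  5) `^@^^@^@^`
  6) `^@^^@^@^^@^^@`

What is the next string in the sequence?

Rewriting the 13 symbols of ^@^^@^@^^@^^@ one by one yields ^@ ^ ^@ ^@ ^ ^@ ^ ^@ ^@ ^ ^@ ^@ ^; concatenated:

^@^^@^@^^@^^@^@^^@^@^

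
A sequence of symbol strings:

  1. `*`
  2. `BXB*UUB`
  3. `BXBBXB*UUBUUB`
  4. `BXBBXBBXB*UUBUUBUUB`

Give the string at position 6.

BXBBXBBXBBXBBXB*UUBUUBUUBUUBUUB

Each term wraps the previous one in BXB on the left and UUB on the right.
From BXBBXBBXB*UUBUUBUUB, 2 further steps: BXBBXBBXB*UUBUUBUUB → BXBBXBBXBBXB*UUBUUBUUBUUB → (answer).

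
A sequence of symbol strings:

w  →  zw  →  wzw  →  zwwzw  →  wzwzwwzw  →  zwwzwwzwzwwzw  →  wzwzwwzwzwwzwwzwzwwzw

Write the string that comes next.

zwwzwwzwzwwzwwzwzwwzwzwwzwwzwzwwzw

From term 3 onward, concatenate the second-to-last term with the last: w·zw = wzw, zw·wzw = zwwzw, …
The next term joins zwwzwwzwzwwzw and wzwzwwzwzwwzwwzwzwwzw.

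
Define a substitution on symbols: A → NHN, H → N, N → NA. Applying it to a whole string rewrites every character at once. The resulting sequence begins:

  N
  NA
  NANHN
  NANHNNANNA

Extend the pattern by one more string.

Expanding NANHNNANNA: N→NA, A→NHN, N→NA, H→N, N→NA, N→NA, A→NHN, N→NA, N→NA, A→NHN. Concatenated: NA NHN NA N NA NA NHN NA NA NHN.

NANHNNANNANANHNNANANHN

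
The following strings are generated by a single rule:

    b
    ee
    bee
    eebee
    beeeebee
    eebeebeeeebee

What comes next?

beeeebeeeebeebeeeebee

Each term (from the third on) is the two preceding terms concatenated in order: term 3 = b·ee = bee.
The next term joins beeeebee and eebeebeeeebee.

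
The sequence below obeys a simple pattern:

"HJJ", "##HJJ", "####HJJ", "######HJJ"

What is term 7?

The strings grow by a fixed prefix ## each time.
From ######HJJ, 3 further steps: ######HJJ → ########HJJ → ##########HJJ → (answer).

############HJJ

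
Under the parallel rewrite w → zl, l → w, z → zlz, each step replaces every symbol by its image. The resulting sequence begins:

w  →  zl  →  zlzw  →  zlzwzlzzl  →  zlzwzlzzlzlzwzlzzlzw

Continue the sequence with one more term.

zlzwzlzzlzlzwzlzzlzwzlzwzlzzlzlzwzlzzlzwzlzzl

φ(zlzwzlzzlzlzwzlzzlzw) expands symbol-by-symbol to zlz w zlz zl zlz w zlz zlz w zlz w zlz zl zlz w zlz zlz w zlz zl; joining the 20 pieces gives the next term.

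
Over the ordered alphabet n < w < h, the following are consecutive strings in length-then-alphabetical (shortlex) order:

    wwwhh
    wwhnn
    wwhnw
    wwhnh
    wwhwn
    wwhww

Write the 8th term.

Advancing 2 positions from wwhww through wwhww → wwhwh reaches term 8.

wwhhn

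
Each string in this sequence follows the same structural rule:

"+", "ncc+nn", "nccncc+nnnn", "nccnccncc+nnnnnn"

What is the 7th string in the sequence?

nccnccnccnccnccncc+nnnnnnnnnnnn

s(k+1) = ncc·s(k)·nn, so each term gains ncc as a prefix and nn as a suffix.
From nccnccncc+nnnnnn, 3 further steps: nccnccncc+nnnnnn → nccnccnccncc+nnnnnnnn → nccnccnccnccncc+nnnnnnnnnn → (answer).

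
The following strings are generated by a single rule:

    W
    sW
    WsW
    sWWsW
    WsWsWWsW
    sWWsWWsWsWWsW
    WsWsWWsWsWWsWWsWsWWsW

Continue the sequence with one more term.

From term 3 onward, concatenate the second-to-last term with the last: W·sW = WsW, sW·WsW = sWWsW, …
So term 8 is sWWsWWsWsWWsW·WsWsWWsWsWWsWWsWsWWsW.

sWWsWWsWsWWsWWsWsWWsWsWWsWWsWsWWsW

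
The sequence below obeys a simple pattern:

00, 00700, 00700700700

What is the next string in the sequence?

00700700700700700700700

s(k+1) = s(k)·7·s(k) — each term doubles the last with '7' between the halves.
So the next term is two copies of 00700700700 with '7' between the halves.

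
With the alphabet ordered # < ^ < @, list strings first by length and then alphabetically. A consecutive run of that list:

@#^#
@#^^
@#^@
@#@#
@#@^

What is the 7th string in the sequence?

@^##

Advancing 2 positions from @#@^ through @#@^ → @#@@ reaches term 7.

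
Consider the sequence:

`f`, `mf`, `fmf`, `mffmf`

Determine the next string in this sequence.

This is a Fibonacci-style word recurrence s(k) = s(k−2)·s(k−1): e.g. f·mf = fmf.
So term 5 is fmf·mffmf.

fmfmffmf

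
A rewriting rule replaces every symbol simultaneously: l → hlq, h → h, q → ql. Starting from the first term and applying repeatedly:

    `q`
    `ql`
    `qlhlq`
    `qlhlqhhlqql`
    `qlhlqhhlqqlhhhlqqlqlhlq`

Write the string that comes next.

Replace each of the 23 characters of qlhlqhhlqqlhhhlqqlqlhlq in place — ql hlq h hlq ql h h hlq ql ql hlq h h h hlq ql ql hlq ql hlq h hlq ql — and concatenate.

qlhlqhhlqqlhhhlqqlqlhlqhhhhlqqlqlhlqqlhlqhhlqql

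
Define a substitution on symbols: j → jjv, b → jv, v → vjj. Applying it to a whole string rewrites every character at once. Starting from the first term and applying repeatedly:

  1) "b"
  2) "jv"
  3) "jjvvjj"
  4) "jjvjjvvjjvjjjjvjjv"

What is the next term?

jjvjjvvjjjjvjjvvjjvjjjjvjjvvjjjjvjjvjjvjjvvjjjjvjjvvjj

φ(jjvjjvvjjvjjjjvjjv) expands symbol-by-symbol to jjv jjv vjj jjv jjv vjj vjj jjv jjv vjj jjv jjv jjv jjv vjj jjv jjv vjj; joining the 18 pieces gives the next term.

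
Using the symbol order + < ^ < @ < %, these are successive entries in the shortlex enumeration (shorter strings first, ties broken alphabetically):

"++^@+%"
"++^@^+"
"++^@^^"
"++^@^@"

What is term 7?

++^@@^

Stepping forward 3 times from ++^@^@: ++^@^@ → ++^@^% → ++^@@+, then the target.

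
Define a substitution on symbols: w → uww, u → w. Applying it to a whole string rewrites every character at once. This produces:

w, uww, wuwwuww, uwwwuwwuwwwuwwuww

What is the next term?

wuwwuwwuwwwuwwuwwwuwwuwwuwwwuwwuwwwuwwuww

φ(uwwwuwwuwwwuwwuww) expands symbol-by-symbol to w uww uww uww w uww uww w uww uww uww w uww uww w uww uww; joining the 17 pieces gives the next term.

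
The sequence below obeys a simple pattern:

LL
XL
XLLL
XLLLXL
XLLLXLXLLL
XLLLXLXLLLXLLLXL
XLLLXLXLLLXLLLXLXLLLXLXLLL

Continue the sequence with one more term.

XLLLXLXLLLXLLLXLXLLLXLXLLLXLLLXLXLLLXLLLXL

This is a Fibonacci-style word recurrence s(k) = s(k−1)·s(k−2): e.g. XL·LL = XLLL.
Continuing: XLLLXLXLLLXLLLXLXLLLXLXLLL · XLLLXLXLLLXLLLXL gives term 8.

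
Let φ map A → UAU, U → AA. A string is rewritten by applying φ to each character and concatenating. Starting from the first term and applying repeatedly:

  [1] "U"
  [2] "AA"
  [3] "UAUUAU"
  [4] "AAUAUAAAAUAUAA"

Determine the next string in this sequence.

UAUUAUAAUAUAAUAUUAUUAUUAUAAUAUAAUAUUAU

Replace each of the 14 characters of AAUAUAAAAUAUAA in place — UAU UAU AA UAU AA UAU UAU UAU UAU AA UAU AA UAU UAU — and concatenate.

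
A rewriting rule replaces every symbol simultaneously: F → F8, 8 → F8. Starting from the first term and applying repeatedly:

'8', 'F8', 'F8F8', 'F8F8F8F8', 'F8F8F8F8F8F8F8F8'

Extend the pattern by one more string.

Applying the rule to each of the 16 symbols of F8F8F8F8F8F8F8F8 gives the pieces F8 F8 F8 F8 F8 F8 F8 F8 F8 F8 F8 F8 F8 F8 F8 F8, which concatenate to the answer.

F8F8F8F8F8F8F8F8F8F8F8F8F8F8F8F8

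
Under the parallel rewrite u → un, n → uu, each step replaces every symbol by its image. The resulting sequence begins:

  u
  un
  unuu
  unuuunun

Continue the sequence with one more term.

unuuunununuuunuu

Rewriting each symbol of unuuunun: u→un, n→uu, u→un, u→un, u→un, n→uu, u→un, n→uu, which concatenates to un uu un un un uu un uu.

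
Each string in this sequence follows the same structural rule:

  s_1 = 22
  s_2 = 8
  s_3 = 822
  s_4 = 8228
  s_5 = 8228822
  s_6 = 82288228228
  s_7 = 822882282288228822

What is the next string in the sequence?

82288228228822882282288228228

Each term (from the third on) is the previous term followed by the one before it: term 3 = 8·22 = 822.
So term 8 is 822882282288228822·82288228228.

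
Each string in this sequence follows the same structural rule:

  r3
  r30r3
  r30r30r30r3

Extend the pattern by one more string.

r30r30r30r30r30r30r30r3

s(k+1) = s(k)·0·s(k) — each term doubles the last with '0' between the halves.
One more doubling of r30r30r30r3 gives the answer.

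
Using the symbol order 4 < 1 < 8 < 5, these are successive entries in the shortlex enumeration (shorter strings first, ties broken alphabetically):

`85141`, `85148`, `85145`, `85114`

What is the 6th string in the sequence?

85118

Advancing 2 positions from 85114 through 85114 → 85111 reaches term 6.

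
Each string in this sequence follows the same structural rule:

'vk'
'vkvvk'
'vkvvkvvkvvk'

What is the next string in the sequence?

Every step duplicates the string with 'v' between the halves.
One more doubling of vkvvkvvkvvk gives the answer.

vkvvkvvkvvkvvkvvkvvkvvk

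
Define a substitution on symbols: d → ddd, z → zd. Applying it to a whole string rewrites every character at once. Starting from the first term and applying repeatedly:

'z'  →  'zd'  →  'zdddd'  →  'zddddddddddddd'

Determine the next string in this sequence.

Applying the rule to each of the 14 symbols of zddddddddddddd gives the pieces zd ddd ddd ddd ddd ddd ddd ddd ddd ddd ddd ddd ddd ddd, which concatenate to the answer.

zdddddddddddddddddddddddddddddddddddddddd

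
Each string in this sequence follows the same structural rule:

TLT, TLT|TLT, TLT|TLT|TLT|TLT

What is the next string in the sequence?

TLT|TLT|TLT|TLT|TLT|TLT|TLT|TLT

Every step duplicates the string with '|' between the halves.
So the next term is two copies of TLT|TLT|TLT|TLT with '|' between the halves.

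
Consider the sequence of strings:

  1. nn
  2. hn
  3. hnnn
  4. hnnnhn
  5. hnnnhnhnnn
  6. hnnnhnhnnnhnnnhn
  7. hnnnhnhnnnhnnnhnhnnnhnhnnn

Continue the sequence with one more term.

Each term (from the third on) is the previous term followed by the one before it: term 3 = hn·nn = hnnn.
Continuing: hnnnhnhnnnhnnnhnhnnnhnhnnn · hnnnhnhnnnhnnnhn gives term 8.

hnnnhnhnnnhnnnhnhnnnhnhnnnhnnnhnhnnnhnnnhn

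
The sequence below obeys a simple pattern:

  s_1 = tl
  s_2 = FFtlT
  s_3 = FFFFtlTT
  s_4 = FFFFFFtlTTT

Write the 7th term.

FFFFFFFFFFFFtlTTTTTT

Each term wraps the previous one in FF on the left and T on the right.
From FFFFFFtlTTT, 3 further steps: FFFFFFtlTTT → FFFFFFFFtlTTTT → FFFFFFFFFFtlTTTTT → (answer).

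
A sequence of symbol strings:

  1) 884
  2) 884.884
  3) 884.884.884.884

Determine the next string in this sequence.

884.884.884.884.884.884.884.884

Each string is two copies of the previous one joined by '.'.
So the next term is two copies of 884.884.884.884 with '.' between the halves.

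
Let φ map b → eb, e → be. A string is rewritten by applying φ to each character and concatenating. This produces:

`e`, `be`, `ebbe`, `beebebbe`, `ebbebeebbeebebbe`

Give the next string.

Replace each of the 16 characters of ebbebeebbeebebbe in place — be eb eb be eb be be eb eb be be eb be eb eb be — and concatenate.

beebebbeebbebeebebbebeebbeebebbe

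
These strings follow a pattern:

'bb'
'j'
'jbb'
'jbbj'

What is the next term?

jbbjjbb

From term 3 onward, concatenate the last term with the second-to-last: j·bb = jbb, jbb·j = jbbj, …
So term 5 is jbbj·jbb.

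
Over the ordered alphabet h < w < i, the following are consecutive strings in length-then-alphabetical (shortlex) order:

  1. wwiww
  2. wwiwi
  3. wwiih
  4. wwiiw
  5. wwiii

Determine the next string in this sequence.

wihhh

Treat wwiii as a base-3 numeral over the given alphabet and add one, carrying through any trailing i's.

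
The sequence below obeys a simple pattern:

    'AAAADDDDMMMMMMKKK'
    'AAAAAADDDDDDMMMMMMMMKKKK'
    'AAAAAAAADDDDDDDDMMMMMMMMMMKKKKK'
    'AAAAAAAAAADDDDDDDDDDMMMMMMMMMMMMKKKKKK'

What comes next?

AAAAAAAAAAAADDDDDDDDDDDDMMMMMMMMMMMMMMKKKKKKK

Each string has the form A^{2n} D^{2n} M^{2n+2} K^{n+1}, where the shown terms are n = 2, 3, 4, 5.
At n = 6 the blocks have lengths 12, 12, 14, 7.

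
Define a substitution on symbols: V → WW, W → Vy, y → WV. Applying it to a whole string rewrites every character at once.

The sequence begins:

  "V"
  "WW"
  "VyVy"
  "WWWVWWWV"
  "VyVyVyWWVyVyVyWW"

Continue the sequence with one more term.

Rewriting the 16 symbols of VyVyVyWWVyVyVyWW one by one yields WW WV WW WV WW WV Vy Vy WW WV WW WV WW WV Vy Vy; concatenated:

WWWVWWWVWWWVVyVyWWWVWWWVWWWVVyVy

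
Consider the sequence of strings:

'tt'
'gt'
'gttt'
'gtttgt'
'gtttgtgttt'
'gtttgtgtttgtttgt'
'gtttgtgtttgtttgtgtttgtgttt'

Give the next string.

This is a Fibonacci-style word recurrence s(k) = s(k−1)·s(k−2): e.g. gt·tt = gttt.
Continuing: gtttgtgtttgtttgtgtttgtgttt · gtttgtgtttgtttgt gives term 8.

gtttgtgtttgtttgtgtttgtgtttgtttgtgtttgtttgt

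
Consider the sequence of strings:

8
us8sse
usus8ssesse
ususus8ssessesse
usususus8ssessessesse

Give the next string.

s(k+1) = us·s(k)·sse, so each term gains us as a prefix and sse as a suffix.
So the next term is us·usususus8ssessessesse·sse.

ususususus8ssessessessesse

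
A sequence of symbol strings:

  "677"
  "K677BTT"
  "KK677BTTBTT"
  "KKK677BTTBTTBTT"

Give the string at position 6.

KKKKK677BTTBTTBTTBTTBTT

Every step adds K to the front and BTT to the end of the previous string.
From KKK677BTTBTTBTT, 2 further steps: KKK677BTTBTTBTT → KKKK677BTTBTTBTTBTT → (answer).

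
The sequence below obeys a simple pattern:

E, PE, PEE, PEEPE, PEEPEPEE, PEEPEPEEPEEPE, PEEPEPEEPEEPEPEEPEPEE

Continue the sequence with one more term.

From term 3 onward, concatenate the last term with the second-to-last: PE·E = PEE, PEE·PE = PEEPE, …
Continuing: PEEPEPEEPEEPEPEEPEPEE · PEEPEPEEPEEPE gives term 8.

PEEPEPEEPEEPEPEEPEPEEPEEPEPEEPEEPE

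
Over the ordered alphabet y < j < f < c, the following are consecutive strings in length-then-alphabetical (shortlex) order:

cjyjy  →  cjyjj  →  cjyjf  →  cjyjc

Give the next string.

cjyfy

Find the rightmost character of cjyjc below c, bump it to the next letter, and reset everything to its right to y.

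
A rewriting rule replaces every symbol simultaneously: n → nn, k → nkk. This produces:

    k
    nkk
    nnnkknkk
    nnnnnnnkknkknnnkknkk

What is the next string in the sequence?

nnnnnnnnnnnnnnnkknkknnnkknkknnnnnnnkknkknnnkknkk

Replace each of the 20 characters of nnnnnnnkknkknnnkknkk in place — nn nn nn nn nn nn nn nkk nkk nn nkk nkk nn nn nn nkk nkk nn nkk nkk — and concatenate.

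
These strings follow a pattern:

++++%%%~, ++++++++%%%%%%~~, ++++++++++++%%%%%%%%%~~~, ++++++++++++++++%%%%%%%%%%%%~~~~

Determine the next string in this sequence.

Reading off run lengths: + runs 4, 8, 12, 16; % runs 3, 6, 9, 12; ~ runs 1, 2, 3, 4 — each is linear in n (n = 1, 2, …).
Setting n = 5 gives 20, 15, 5 characters in each block.

++++++++++++++++++++%%%%%%%%%%%%%%%~~~~~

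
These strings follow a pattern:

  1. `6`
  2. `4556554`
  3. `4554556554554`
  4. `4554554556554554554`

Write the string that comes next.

s(k+1) = 455·s(k)·554, so each term gains 455 as a prefix and 554 as a suffix.
Applying this once more to 4554554556554554554:

4554554554556554554554554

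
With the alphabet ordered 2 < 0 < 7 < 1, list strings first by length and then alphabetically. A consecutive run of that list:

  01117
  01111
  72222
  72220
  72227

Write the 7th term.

72202

Stepping forward 2 times from 72227: 72227 → 72221, then the target.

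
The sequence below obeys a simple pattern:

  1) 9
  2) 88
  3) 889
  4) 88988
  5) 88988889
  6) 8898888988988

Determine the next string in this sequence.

This is a Fibonacci-style word recurrence s(k) = s(k−1)·s(k−2): e.g. 88·9 = 889.
The next term joins 8898888988988 and 88988889.

889888898898888988889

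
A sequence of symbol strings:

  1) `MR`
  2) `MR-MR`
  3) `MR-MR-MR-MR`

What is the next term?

MR-MR-MR-MR-MR-MR-MR-MR

Each string is two copies of the previous one joined by '-'.
One more doubling of MR-MR-MR-MR gives the answer.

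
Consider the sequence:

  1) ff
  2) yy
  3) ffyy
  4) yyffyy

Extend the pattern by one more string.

Each term (from the third on) is the two preceding terms concatenated in order: term 3 = ff·yy = ffyy.
The next term joins ffyy and yyffyy.

ffyyyyffyy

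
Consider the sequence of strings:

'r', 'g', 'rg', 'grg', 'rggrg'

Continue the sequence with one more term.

grgrggrg

This is a Fibonacci-style word recurrence s(k) = s(k−2)·s(k−1): e.g. r·g = rg.
So term 6 is grg·rggrg.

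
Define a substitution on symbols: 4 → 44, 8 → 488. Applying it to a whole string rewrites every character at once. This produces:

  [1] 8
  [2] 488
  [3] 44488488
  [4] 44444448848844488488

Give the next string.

444444444444444884884448848844444448848844488488

φ(44444448848844488488) expands symbol-by-symbol to 44 44 44 44 44 44 44 488 488 44 488 488 44 44 44 488 488 44 488 488; joining the 20 pieces gives the next term.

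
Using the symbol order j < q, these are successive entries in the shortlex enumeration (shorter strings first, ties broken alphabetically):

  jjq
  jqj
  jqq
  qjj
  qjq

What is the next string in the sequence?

Treat qjq as a base-2 numeral over the given alphabet and add one, carrying through any trailing q's.

qqj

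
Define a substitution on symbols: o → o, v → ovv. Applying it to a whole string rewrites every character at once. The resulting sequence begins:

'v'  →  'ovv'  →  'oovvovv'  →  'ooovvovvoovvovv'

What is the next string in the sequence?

Rewriting the 15 symbols of ooovvovvoovvovv one by one yields o o o ovv ovv o ovv ovv o o ovv ovv o ovv ovv; concatenated:

oooovvovvoovvovvooovvovvoovvovv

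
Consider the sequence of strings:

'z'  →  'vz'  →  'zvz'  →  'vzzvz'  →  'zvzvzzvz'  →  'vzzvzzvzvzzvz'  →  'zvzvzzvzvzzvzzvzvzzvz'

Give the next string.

vzzvzzvzvzzvzzvzvzzvzvzzvzzvzvzzvz

From term 3 onward, concatenate the second-to-last term with the last: z·vz = zvz, vz·zvz = vzzvz, …
So term 8 is vzzvzzvzvzzvz·zvzvzzvzvzzvzzvzvzzvz.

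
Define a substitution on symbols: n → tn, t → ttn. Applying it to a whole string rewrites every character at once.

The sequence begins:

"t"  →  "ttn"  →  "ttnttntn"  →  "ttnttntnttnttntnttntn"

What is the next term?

φ(ttnttntnttnttntnttntn) expands symbol-by-symbol to ttn ttn tn ttn ttn tn ttn tn ttn ttn tn ttn ttn tn ttn tn ttn ttn tn ttn tn; joining the 21 pieces gives the next term.

ttnttntnttnttntnttntnttnttntnttnttntnttntnttnttntnttntn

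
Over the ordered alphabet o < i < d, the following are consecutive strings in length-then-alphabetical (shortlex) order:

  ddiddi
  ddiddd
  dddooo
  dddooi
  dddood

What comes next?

The successor of dddood increments the rightmost position that isn't already d and resets every position after it to o.

dddoio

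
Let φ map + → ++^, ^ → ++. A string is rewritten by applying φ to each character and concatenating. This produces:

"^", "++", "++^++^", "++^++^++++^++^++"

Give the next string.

Rewriting the 16 symbols of ++^++^++++^++^++ one by one yields ++^ ++^ ++ ++^ ++^ ++ ++^ ++^ ++^ ++^ ++ ++^ ++^ ++ ++^ ++^; concatenated:

++^++^++++^++^++++^++^++^++^++++^++^++++^++^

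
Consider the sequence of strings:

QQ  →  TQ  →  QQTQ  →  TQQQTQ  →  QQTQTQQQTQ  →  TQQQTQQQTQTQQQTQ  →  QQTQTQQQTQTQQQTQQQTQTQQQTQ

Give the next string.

TQQQTQQQTQTQQQTQQQTQTQQQTQTQQQTQQQTQTQQQTQ

Each term (from the third on) is the two preceding terms concatenated in order: term 3 = QQ·TQ = QQTQ.
Continuing: TQQQTQQQTQTQQQTQ · QQTQTQQQTQTQQQTQQQTQTQQQTQ gives term 8.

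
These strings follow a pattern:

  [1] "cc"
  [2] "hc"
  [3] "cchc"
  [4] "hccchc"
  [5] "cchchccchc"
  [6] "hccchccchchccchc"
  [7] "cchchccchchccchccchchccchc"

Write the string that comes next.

hccchccchchccchccchchccchchccchccchchccchc

This is a Fibonacci-style word recurrence s(k) = s(k−2)·s(k−1): e.g. cc·hc = cchc.
The next term joins hccchccchchccchc and cchchccchchccchccchchccchc.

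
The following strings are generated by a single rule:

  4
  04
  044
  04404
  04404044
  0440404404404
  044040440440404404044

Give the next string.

0440404404404044040440440404404404

Each term (from the third on) is the previous term followed by the one before it: term 3 = 04·4 = 044.
The next term joins 044040440440404404044 and 0440404404404.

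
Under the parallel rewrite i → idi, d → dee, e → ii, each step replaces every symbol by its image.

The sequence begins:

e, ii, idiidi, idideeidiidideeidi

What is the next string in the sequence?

Replace each of the 18 characters of idideeidiidideeidi in place — idi dee idi dee ii ii idi dee idi idi dee idi dee ii ii idi dee idi — and concatenate.

idideeidideeiiiiidideeidiidideeidideeiiiiidideeidi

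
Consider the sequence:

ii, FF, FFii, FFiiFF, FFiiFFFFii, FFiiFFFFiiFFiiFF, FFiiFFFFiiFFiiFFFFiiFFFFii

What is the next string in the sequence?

FFiiFFFFiiFFiiFFFFiiFFFFiiFFiiFFFFiiFFiiFF

Each term (from the third on) is the previous term followed by the one before it: term 3 = FF·ii = FFii.
Continuing: FFiiFFFFiiFFiiFFFFiiFFFFii · FFiiFFFFiiFFiiFF gives term 8.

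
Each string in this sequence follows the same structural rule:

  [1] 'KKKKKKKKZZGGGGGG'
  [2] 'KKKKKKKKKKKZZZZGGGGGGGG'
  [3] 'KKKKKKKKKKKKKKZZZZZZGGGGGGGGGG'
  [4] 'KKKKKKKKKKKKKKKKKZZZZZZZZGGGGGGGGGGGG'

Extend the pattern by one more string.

KKKKKKKKKKKKKKKKKKKKZZZZZZZZZZGGGGGGGGGGGGGG

Each string has the form K^{3n+2} Z^{2n-2} G^{2n+2}, where the shown terms are n = 2, 3, 4, 5.
At n = 6 the blocks have lengths 20, 10, 14.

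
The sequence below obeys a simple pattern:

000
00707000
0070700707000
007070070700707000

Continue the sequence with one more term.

The strings grow by a fixed prefix 00707 each time.
Applying this once more to 007070070700707000:

00707007070070700707000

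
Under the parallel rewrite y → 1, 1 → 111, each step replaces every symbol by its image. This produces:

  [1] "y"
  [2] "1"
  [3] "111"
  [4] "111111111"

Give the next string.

Apply φ to 111111111 symbol by symbol: 1→111, 1→111, 1→111, 1→111, 1→111, 1→111, 1→111, 1→111, 1→111; joined: 111 111 111 111 111 111 111 111 111.

111111111111111111111111111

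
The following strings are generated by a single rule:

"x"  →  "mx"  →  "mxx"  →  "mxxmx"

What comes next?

mxxmxmxx

From term 3 onward, concatenate the last term with the second-to-last: mx·x = mxx, mxx·mx = mxxmx, …
So term 5 is mxxmx·mxx.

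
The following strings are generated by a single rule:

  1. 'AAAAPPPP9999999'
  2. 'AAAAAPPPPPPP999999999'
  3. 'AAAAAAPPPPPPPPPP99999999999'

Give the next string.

Reading off run lengths: A runs 4, 5, 6; P runs 4, 7, 10; 9 runs 7, 9, 11 — each is linear in n, where the shown terms are n = 2, 3, 4.
At n = 5 the blocks have lengths 7, 13, 13.

AAAAAAAPPPPPPPPPPPPP9999999999999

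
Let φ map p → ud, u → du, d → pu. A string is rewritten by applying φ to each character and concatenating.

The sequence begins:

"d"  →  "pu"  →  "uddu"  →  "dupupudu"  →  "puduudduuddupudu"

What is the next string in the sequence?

Rewriting the 16 symbols of puduudduuddupudu one by one yields ud du pu du du pu pu du du pu pu du ud du pu du; concatenated:

uddupududupupududupupuduuddupudu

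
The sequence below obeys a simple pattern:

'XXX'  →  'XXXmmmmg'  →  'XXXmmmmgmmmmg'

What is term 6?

Every step adds mmmmg to the end: s(k+1) = s(k)·mmmmg.
From XXXmmmmgmmmmg, 3 further steps: XXXmmmmgmmmmg → XXXmmmmgmmmmgmmmmg → XXXmmmmgmmmmgmmmmgmmmmg → (answer).

XXXmmmmgmmmmgmmmmgmmmmgmmmmg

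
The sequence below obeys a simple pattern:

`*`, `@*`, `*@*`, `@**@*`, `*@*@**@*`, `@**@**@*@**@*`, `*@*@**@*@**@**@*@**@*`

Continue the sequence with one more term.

This is a Fibonacci-style word recurrence s(k) = s(k−2)·s(k−1): e.g. *·@* = *@*.
The next term joins @**@**@*@**@* and *@*@**@*@**@**@*@**@*.

@**@**@*@**@**@*@**@*@**@**@*@**@*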